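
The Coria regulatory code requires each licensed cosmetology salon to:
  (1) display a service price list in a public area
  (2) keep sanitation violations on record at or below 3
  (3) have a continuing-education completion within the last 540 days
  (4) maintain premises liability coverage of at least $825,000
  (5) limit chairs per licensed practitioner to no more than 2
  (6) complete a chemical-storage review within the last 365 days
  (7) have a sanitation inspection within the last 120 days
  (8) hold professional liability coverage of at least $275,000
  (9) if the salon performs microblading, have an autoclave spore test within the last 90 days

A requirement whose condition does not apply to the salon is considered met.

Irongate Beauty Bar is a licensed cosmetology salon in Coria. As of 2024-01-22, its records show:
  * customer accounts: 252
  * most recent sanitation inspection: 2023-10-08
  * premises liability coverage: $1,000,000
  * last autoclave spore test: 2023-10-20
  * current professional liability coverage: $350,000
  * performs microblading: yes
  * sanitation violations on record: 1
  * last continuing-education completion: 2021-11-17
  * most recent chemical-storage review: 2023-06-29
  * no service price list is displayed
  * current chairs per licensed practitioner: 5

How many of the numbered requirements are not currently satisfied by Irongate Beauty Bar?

1. service price list absent → not met
2. sanitation violations on record 1 ≤ 3 → met
3. continuing-education completion 796 days ago vs limit 540 → not met
4. premises liability coverage $1,000,000 ≥ $825,000 → met
5. chairs per licensed practitioner 5 > 2 → not met
6. chemical-storage review 207 days ago vs limit 365 → met
7. sanitation inspection 106 days ago vs limit 120 → met
8. professional liability coverage $350,000 ≥ $275,000 → met
9. condition 'performs microblading' holds; autoclave spore test 94 days ago vs limit 90 → not met
Not met: 4 of 9

4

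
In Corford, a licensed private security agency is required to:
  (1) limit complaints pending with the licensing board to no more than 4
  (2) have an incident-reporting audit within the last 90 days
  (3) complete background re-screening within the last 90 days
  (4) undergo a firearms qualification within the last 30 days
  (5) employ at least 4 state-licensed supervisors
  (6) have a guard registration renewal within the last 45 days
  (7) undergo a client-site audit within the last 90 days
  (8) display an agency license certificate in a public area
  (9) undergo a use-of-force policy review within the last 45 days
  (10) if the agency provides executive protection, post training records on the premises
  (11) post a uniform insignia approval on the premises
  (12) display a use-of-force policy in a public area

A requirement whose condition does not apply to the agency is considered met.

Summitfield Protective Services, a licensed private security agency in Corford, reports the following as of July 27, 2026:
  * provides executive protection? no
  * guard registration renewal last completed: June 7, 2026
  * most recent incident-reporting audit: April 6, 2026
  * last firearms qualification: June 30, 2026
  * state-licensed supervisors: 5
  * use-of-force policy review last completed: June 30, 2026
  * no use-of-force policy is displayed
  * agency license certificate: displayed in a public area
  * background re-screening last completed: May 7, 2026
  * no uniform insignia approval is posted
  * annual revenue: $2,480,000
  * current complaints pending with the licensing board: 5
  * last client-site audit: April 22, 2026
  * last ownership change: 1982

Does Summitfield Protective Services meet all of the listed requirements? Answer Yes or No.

1. complaints pending with the licensing board 5 > 4 → not met
2. incident-reporting audit 112 days ago vs limit 90 → not met
3. background re-screening 81 days ago vs limit 90 → met
4. firearms qualification 27 days ago vs limit 30 → met
5. state-licensed supervisors 5 ≥ 4 → met
6. guard registration renewal 50 days ago vs limit 45 → not met
7. client-site audit 96 days ago vs limit 90 → not met
8. agency license certificate present → met
9. use-of-force policy review 27 days ago vs limit 45 → met
10. condition 'provides executive protection' does not hold → requirement n/a → met
11. uniform insignia approval absent → not met
12. use-of-force policy absent → not met
Not met: 1, 2, 6, 7, 11, 12

No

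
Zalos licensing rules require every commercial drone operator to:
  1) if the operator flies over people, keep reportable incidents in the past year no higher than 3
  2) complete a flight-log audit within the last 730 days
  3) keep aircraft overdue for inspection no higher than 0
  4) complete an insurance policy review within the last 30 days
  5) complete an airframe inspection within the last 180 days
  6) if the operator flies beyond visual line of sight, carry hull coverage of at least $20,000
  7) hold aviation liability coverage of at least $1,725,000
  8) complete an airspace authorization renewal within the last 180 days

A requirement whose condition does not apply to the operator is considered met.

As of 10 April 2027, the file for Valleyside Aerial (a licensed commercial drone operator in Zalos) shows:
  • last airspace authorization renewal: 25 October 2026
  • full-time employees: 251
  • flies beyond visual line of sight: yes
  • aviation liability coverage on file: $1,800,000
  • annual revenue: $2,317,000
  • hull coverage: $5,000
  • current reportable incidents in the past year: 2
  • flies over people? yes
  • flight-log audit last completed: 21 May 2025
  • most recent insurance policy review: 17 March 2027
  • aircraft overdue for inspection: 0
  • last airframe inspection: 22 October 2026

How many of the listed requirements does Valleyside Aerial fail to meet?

1

1. condition 'flies over people' holds; reportable incidents in the past year 2 ≤ 3 → met
2. flight-log audit 689 days ago vs limit 730 → met
3. aircraft overdue for inspection 0 ≤ 0 → met
4. insurance policy review 24 days ago vs limit 30 → met
5. airframe inspection 170 days ago vs limit 180 → met
6. condition 'flies beyond visual line of sight' holds; hull coverage $5,000 < $20,000 → not met
7. aviation liability coverage $1,800,000 ≥ $1,725,000 → met
8. airspace authorization renewal 167 days ago vs limit 180 → met
Not met: 1 of 8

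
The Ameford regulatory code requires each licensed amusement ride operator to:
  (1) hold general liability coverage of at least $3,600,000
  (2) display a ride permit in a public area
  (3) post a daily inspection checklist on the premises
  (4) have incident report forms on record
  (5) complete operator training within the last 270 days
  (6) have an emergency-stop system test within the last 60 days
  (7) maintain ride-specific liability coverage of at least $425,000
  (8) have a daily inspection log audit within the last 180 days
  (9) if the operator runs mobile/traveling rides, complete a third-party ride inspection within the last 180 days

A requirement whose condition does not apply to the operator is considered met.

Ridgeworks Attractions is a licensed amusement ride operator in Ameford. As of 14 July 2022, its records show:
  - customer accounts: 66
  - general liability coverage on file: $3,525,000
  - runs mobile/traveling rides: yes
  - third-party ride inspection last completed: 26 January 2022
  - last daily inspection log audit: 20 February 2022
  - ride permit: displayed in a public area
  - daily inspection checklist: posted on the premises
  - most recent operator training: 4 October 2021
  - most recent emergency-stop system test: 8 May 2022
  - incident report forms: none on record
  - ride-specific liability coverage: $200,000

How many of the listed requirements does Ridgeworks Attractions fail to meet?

1. general liability coverage $3,525,000 < $3,600,000 → not met
2. ride permit present → met
3. daily inspection checklist present → met
4. incident report forms absent → not met
5. operator training 283 days ago vs limit 270 → not met
6. emergency-stop system test 67 days ago vs limit 60 → not met
7. ride-specific liability coverage $200,000 < $425,000 → not met
8. daily inspection log audit 144 days ago vs limit 180 → met
9. condition 'runs mobile/traveling rides' holds; third-party ride inspection 169 days ago vs limit 180 → met
Not met: 5 of 9

5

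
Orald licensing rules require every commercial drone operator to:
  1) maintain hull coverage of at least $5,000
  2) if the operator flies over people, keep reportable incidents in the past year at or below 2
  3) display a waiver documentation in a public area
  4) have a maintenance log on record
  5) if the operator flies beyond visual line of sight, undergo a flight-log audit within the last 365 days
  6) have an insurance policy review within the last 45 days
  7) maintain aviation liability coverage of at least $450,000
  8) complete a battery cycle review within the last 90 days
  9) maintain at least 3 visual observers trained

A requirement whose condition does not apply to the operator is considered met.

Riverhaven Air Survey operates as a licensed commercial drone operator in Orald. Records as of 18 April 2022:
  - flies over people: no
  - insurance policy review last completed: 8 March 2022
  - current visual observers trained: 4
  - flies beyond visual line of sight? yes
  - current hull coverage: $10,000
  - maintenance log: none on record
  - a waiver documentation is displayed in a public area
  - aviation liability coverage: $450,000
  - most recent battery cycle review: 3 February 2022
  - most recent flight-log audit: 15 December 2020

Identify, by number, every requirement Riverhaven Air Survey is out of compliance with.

4, 5

1. hull coverage $10,000 ≥ $5,000 → met
2. condition 'flies over people' does not hold → requirement n/a → met
3. waiver documentation present → met
4. maintenance log absent → not met
5. condition 'flies beyond visual line of sight' holds; flight-log audit 489 days ago vs limit 365 → not met
6. insurance policy review 41 days ago vs limit 45 → met
7. aviation liability coverage $450,000 ≥ $450,000 → met
8. battery cycle review 74 days ago vs limit 90 → met
9. visual observers trained 4 ≥ 3 → met
Not met: 4, 5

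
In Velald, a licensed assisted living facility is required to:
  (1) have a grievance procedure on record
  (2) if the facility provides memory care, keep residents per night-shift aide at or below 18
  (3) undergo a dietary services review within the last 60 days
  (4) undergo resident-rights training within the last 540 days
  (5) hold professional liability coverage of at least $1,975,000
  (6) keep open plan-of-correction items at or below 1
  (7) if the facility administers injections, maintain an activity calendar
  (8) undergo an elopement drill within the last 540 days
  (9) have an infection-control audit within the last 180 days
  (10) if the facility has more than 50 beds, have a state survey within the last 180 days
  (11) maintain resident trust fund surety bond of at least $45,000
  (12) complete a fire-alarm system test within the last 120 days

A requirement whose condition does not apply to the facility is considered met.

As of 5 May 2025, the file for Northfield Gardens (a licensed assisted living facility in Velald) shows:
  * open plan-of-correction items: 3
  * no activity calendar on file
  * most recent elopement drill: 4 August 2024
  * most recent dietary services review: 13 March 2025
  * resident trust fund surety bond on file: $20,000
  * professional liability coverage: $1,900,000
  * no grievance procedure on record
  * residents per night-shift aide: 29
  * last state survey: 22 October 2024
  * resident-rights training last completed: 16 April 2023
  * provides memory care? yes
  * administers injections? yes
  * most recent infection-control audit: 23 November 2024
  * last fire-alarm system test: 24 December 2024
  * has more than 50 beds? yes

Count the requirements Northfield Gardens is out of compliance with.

9

1. grievance procedure absent → not met
2. condition 'provides memory care' holds; residents per night-shift aide 29 > 18 → not met
3. dietary services review 53 days ago vs limit 60 → met
4. resident-rights training 750 days ago vs limit 540 → not met
5. professional liability coverage $1,900,000 < $1,975,000 → not met
6. open plan-of-correction items 3 > 1 → not met
7. condition 'administers injections' holds; activity calendar absent → not met
8. elopement drill 274 days ago vs limit 540 → met
9. infection-control audit 163 days ago vs limit 180 → met
10. condition 'has more than 50 beds' holds; state survey 195 days ago vs limit 180 → not met
11. resident trust fund surety bond $20,000 < $45,000 → not met
12. fire-alarm system test 132 days ago vs limit 120 → not met
Not met: 9 of 12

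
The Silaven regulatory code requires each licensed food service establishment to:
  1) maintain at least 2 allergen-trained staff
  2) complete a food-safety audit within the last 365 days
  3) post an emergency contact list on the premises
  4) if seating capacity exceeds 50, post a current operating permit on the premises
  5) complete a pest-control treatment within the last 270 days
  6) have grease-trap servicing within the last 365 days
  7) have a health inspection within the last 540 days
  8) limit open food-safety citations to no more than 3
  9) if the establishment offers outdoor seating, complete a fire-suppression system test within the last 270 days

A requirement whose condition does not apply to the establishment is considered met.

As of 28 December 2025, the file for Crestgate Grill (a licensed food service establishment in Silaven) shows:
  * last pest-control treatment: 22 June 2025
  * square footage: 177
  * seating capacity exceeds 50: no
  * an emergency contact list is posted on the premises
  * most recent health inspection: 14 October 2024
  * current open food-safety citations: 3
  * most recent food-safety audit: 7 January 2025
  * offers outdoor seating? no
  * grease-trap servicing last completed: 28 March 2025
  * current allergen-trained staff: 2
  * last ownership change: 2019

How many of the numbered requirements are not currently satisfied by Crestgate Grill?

0

1. allergen-trained staff 2 ≥ 2 → met
2. food-safety audit 355 days ago vs limit 365 → met
3. emergency contact list present → met
4. condition 'seating capacity exceeds 50' does not hold → requirement n/a → met
5. pest-control treatment 189 days ago vs limit 270 → met
6. grease-trap servicing 275 days ago vs limit 365 → met
7. health inspection 440 days ago vs limit 540 → met
8. open food-safety citations 3 ≤ 3 → met
9. condition 'offers outdoor seating' does not hold → requirement n/a → met
Not met: 0 of 9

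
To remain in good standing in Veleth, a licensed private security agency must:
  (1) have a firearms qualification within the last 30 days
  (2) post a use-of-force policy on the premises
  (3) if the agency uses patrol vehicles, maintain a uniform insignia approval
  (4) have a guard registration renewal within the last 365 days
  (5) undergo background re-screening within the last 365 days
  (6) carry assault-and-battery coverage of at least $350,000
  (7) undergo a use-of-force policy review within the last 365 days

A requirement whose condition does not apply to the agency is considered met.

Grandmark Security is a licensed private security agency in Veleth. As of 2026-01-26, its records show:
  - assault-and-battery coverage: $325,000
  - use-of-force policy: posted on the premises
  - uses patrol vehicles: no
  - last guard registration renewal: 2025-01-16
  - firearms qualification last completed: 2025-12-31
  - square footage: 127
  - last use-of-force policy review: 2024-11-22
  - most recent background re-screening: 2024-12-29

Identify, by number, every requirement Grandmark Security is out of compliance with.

4, 5, 6, 7

1. firearms qualification 26 days ago vs limit 30 → met
2. use-of-force policy present → met
3. condition 'uses patrol vehicles' does not hold → requirement n/a → met
4. guard registration renewal 375 days ago vs limit 365 → not met
5. background re-screening 393 days ago vs limit 365 → not met
6. assault-and-battery coverage $325,000 < $350,000 → not met
7. use-of-force policy review 430 days ago vs limit 365 → not met
Not met: 4, 5, 6, 7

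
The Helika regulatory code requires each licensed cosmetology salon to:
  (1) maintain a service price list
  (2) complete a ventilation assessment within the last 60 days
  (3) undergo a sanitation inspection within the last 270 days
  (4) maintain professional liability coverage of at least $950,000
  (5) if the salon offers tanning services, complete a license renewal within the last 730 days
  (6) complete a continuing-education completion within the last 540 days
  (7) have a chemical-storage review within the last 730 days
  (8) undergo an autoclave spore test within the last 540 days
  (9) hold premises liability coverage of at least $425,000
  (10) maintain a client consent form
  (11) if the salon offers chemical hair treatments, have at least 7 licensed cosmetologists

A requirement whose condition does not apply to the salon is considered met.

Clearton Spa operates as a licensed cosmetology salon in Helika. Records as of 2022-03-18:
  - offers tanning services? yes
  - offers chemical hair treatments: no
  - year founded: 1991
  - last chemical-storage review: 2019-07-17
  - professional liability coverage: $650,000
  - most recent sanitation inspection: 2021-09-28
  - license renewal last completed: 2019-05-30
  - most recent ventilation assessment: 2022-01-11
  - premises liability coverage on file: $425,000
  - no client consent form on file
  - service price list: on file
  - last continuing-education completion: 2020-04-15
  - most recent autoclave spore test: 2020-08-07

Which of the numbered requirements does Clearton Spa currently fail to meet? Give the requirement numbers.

1. service price list present → met
2. ventilation assessment 66 days ago vs limit 60 → not met
3. sanitation inspection 171 days ago vs limit 270 → met
4. professional liability coverage $650,000 < $950,000 → not met
5. condition 'offers tanning services' holds; license renewal 1023 days ago vs limit 730 → not met
6. continuing-education completion 702 days ago vs limit 540 → not met
7. chemical-storage review 975 days ago vs limit 730 → not met
8. autoclave spore test 588 days ago vs limit 540 → not met
9. premises liability coverage $425,000 ≥ $425,000 → met
10. client consent form absent → not met
11. condition 'offers chemical hair treatments' does not hold → requirement n/a → met
Not met: 2, 4, 5, 6, 7, 8, 10

2, 4, 5, 6, 7, 8, 10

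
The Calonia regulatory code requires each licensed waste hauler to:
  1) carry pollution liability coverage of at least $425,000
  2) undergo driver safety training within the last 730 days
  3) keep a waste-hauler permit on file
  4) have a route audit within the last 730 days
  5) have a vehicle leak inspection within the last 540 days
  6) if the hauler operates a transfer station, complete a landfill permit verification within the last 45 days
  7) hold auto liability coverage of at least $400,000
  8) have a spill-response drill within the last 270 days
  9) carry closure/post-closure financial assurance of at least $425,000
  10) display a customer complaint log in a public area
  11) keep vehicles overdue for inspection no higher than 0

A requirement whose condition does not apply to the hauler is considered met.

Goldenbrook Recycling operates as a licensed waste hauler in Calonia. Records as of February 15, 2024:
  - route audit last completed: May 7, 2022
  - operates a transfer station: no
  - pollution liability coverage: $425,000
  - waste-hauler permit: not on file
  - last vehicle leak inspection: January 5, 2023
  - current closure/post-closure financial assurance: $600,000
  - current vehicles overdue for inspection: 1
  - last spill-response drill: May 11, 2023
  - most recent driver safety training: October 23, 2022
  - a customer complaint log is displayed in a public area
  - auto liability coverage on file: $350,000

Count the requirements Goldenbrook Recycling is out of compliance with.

4

1. pollution liability coverage $425,000 ≥ $425,000 → met
2. driver safety training 480 days ago vs limit 730 → met
3. waste-hauler permit absent → not met
4. route audit 649 days ago vs limit 730 → met
5. vehicle leak inspection 406 days ago vs limit 540 → met
6. condition 'operates a transfer station' does not hold → requirement n/a → met
7. auto liability coverage $350,000 < $400,000 → not met
8. spill-response drill 280 days ago vs limit 270 → not met
9. closure/post-closure financial assurance $600,000 ≥ $425,000 → met
10. customer complaint log present → met
11. vehicles overdue for inspection 1 > 0 → not met
Not met: 4 of 11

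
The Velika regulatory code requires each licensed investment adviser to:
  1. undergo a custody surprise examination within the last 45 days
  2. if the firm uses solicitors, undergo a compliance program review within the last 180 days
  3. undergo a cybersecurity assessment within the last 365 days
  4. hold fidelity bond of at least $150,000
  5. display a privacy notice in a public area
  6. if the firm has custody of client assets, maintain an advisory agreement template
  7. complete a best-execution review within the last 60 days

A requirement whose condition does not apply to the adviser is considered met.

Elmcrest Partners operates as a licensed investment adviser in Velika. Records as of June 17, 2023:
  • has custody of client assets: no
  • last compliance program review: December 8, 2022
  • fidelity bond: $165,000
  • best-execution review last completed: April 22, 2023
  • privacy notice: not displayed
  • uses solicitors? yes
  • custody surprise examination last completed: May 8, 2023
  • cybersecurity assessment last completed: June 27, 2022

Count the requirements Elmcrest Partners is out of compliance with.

2

1. custody surprise examination 40 days ago vs limit 45 → met
2. condition 'uses solicitors' holds; compliance program review 191 days ago vs limit 180 → not met
3. cybersecurity assessment 355 days ago vs limit 365 → met
4. fidelity bond $165,000 ≥ $150,000 → met
5. privacy notice absent → not met
6. condition 'has custody of client assets' does not hold → requirement n/a → met
7. best-execution review 56 days ago vs limit 60 → met
Not met: 2 of 7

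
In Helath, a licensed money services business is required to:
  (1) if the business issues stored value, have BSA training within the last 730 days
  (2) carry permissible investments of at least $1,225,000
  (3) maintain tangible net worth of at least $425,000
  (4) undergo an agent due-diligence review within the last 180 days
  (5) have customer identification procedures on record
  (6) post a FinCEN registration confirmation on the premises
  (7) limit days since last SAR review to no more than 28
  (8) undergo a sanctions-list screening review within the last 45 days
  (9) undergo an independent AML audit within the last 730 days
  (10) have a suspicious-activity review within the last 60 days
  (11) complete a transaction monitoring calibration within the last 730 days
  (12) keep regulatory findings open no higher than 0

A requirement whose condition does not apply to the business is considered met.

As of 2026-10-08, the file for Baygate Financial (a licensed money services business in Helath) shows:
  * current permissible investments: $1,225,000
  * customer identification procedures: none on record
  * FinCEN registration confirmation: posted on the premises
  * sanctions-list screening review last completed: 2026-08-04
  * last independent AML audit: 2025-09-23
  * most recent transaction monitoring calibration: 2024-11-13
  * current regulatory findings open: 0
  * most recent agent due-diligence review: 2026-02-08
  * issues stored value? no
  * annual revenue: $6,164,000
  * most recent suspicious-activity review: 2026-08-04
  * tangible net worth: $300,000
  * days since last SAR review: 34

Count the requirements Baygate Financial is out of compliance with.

6

1. condition 'issues stored value' does not hold → requirement n/a → met
2. permissible investments $1,225,000 ≥ $1,225,000 → met
3. tangible net worth $300,000 < $425,000 → not met
4. agent due-diligence review 242 days ago vs limit 180 → not met
5. customer identification procedures absent → not met
6. FinCEN registration confirmation present → met
7. days since last SAR review 34 > 28 → not met
8. sanctions-list screening review 65 days ago vs limit 45 → not met
9. independent AML audit 380 days ago vs limit 730 → met
10. suspicious-activity review 65 days ago vs limit 60 → not met
11. transaction monitoring calibration 694 days ago vs limit 730 → met
12. regulatory findings open 0 ≤ 0 → met
Not met: 6 of 12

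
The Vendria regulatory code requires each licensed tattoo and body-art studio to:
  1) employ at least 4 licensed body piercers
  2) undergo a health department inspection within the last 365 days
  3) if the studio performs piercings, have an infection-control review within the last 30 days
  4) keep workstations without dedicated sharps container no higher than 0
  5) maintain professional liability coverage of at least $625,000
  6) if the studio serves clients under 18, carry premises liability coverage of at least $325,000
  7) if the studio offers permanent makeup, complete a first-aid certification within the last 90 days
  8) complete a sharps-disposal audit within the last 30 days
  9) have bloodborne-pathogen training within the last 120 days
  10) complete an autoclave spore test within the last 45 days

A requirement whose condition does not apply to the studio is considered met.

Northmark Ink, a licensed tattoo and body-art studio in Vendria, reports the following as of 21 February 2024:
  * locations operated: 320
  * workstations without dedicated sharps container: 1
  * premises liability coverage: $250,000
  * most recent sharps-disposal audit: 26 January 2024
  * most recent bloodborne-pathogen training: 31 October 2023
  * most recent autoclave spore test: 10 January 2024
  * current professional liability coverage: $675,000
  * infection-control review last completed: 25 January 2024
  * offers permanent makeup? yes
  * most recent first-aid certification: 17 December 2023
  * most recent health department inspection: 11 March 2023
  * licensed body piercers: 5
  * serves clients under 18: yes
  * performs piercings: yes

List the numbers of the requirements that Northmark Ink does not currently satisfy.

1. licensed body piercers 5 ≥ 4 → met
2. health department inspection 347 days ago vs limit 365 → met
3. condition 'performs piercings' holds; infection-control review 27 days ago vs limit 30 → met
4. workstations without dedicated sharps container 1 > 0 → not met
5. professional liability coverage $675,000 ≥ $625,000 → met
6. condition 'serves clients under 18' holds; premises liability coverage $250,000 < $325,000 → not met
7. condition 'offers permanent makeup' holds; first-aid certification 66 days ago vs limit 90 → met
8. sharps-disposal audit 26 days ago vs limit 30 → met
9. bloodborne-pathogen training 113 days ago vs limit 120 → met
10. autoclave spore test 42 days ago vs limit 45 → met
Not met: 4, 6

4, 6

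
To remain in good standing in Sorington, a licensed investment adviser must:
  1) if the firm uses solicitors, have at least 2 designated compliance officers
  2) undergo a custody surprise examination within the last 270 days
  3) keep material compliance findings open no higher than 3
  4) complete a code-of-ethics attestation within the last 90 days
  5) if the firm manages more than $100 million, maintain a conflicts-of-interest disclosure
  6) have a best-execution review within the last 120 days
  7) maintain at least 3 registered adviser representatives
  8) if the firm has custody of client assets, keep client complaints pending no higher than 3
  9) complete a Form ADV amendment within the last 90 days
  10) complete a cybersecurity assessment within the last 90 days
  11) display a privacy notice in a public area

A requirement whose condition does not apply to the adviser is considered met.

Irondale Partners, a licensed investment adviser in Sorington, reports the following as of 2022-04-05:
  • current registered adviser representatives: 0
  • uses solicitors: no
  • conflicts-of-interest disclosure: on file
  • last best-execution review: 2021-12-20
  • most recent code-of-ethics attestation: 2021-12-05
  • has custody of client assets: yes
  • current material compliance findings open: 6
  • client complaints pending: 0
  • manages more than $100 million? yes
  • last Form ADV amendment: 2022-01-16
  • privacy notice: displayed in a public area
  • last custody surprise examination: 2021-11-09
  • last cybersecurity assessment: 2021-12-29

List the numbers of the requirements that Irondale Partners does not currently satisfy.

3, 4, 7, 10

1. condition 'uses solicitors' does not hold → requirement n/a → met
2. custody surprise examination 147 days ago vs limit 270 → met
3. material compliance findings open 6 > 3 → not met
4. code-of-ethics attestation 121 days ago vs limit 90 → not met
5. condition 'manages more than $100 million' holds; conflicts-of-interest disclosure present → met
6. best-execution review 106 days ago vs limit 120 → met
7. registered adviser representatives 0 < 3 → not met
8. condition 'has custody of client assets' holds; client complaints pending 0 ≤ 3 → met
9. Form ADV amendment 79 days ago vs limit 90 → met
10. cybersecurity assessment 97 days ago vs limit 90 → not met
11. privacy notice present → met
Not met: 3, 4, 7, 10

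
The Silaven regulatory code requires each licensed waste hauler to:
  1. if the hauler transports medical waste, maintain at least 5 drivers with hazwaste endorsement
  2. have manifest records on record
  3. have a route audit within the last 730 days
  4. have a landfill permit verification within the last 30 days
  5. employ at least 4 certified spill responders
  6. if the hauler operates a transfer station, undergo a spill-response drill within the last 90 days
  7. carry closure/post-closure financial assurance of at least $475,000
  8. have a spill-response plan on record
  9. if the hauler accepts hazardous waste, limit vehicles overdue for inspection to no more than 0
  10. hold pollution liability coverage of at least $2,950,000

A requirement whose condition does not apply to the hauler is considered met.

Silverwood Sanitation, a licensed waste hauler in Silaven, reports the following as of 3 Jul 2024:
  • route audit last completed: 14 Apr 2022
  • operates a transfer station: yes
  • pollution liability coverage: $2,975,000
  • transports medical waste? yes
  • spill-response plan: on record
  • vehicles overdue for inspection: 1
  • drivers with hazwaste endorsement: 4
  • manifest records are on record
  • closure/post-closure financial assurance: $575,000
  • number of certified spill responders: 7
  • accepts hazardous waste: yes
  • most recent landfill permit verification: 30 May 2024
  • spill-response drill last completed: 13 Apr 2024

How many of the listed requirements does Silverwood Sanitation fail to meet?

4

1. condition 'transports medical waste' holds; drivers with hazwaste endorsement 4 < 5 → not met
2. manifest records present → met
3. route audit 811 days ago vs limit 730 → not met
4. landfill permit verification 34 days ago vs limit 30 → not met
5. certified spill responders 7 ≥ 4 → met
6. condition 'operates a transfer station' holds; spill-response drill 81 days ago vs limit 90 → met
7. closure/post-closure financial assurance $575,000 ≥ $475,000 → met
8. spill-response plan present → met
9. condition 'accepts hazardous waste' holds; vehicles overdue for inspection 1 > 0 → not met
10. pollution liability coverage $2,975,000 ≥ $2,950,000 → met
Not met: 4 of 10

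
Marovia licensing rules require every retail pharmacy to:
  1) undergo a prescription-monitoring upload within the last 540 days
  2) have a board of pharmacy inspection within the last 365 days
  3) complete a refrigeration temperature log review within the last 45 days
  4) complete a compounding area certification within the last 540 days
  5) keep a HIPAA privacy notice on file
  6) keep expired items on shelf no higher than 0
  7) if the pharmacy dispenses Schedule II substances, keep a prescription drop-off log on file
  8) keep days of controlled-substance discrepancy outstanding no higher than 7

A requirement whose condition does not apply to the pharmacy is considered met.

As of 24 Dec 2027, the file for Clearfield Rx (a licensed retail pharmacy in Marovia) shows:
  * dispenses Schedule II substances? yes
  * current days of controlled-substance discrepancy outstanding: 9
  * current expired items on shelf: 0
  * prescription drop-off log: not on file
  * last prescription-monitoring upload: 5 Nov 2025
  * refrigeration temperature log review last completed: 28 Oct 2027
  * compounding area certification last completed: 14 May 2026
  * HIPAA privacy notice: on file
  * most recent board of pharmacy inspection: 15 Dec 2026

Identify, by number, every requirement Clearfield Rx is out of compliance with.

1. prescription-monitoring upload 779 days ago vs limit 540 → not met
2. board of pharmacy inspection 374 days ago vs limit 365 → not met
3. refrigeration temperature log review 57 days ago vs limit 45 → not met
4. compounding area certification 589 days ago vs limit 540 → not met
5. HIPAA privacy notice present → met
6. expired items on shelf 0 ≤ 0 → met
7. condition 'dispenses Schedule II substances' holds; prescription drop-off log absent → not met
8. days of controlled-substance discrepancy outstanding 9 > 7 → not met
Not met: 1, 2, 3, 4, 7, 8

1, 2, 3, 4, 7, 8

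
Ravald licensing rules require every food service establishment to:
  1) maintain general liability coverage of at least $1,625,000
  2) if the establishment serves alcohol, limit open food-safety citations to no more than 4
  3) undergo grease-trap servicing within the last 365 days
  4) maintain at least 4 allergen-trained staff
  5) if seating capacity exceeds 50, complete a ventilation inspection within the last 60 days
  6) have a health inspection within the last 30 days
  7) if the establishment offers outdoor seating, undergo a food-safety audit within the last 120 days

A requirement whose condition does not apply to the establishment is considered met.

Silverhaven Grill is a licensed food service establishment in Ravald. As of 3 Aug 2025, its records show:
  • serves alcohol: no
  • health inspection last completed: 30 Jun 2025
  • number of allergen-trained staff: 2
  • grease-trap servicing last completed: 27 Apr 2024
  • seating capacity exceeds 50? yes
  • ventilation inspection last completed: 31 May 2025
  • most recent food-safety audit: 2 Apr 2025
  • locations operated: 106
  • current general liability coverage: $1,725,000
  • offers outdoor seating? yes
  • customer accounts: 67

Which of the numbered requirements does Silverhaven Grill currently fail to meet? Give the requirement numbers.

1. general liability coverage $1,725,000 ≥ $1,625,000 → met
2. condition 'serves alcohol' does not hold → requirement n/a → met
3. grease-trap servicing 463 days ago vs limit 365 → not met
4. allergen-trained staff 2 < 4 → not met
5. condition 'seating capacity exceeds 50' holds; ventilation inspection 64 days ago vs limit 60 → not met
6. health inspection 34 days ago vs limit 30 → not met
7. condition 'offers outdoor seating' holds; food-safety audit 123 days ago vs limit 120 → not met
Not met: 3, 4, 5, 6, 7

3, 4, 5, 6, 7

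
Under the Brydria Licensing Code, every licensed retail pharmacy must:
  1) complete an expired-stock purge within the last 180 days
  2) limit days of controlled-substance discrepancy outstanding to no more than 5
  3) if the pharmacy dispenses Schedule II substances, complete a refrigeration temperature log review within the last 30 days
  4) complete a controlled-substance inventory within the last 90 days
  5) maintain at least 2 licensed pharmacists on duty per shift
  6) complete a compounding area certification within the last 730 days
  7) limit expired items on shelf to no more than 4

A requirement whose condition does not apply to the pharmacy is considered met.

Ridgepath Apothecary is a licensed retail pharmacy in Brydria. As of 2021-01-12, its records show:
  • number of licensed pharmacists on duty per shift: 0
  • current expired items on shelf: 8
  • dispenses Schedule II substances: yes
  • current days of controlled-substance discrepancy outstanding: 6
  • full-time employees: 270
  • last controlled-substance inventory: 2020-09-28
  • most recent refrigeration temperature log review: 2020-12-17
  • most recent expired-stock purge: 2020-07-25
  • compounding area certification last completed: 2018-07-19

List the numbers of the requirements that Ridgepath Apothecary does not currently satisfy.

2, 4, 5, 6, 7

1. expired-stock purge 171 days ago vs limit 180 → met
2. days of controlled-substance discrepancy outstanding 6 > 5 → not met
3. condition 'dispenses Schedule II substances' holds; refrigeration temperature log review 26 days ago vs limit 30 → met
4. controlled-substance inventory 106 days ago vs limit 90 → not met
5. licensed pharmacists on duty per shift 0 < 2 → not met
6. compounding area certification 908 days ago vs limit 730 → not met
7. expired items on shelf 8 > 4 → not met
Not met: 2, 4, 5, 6, 7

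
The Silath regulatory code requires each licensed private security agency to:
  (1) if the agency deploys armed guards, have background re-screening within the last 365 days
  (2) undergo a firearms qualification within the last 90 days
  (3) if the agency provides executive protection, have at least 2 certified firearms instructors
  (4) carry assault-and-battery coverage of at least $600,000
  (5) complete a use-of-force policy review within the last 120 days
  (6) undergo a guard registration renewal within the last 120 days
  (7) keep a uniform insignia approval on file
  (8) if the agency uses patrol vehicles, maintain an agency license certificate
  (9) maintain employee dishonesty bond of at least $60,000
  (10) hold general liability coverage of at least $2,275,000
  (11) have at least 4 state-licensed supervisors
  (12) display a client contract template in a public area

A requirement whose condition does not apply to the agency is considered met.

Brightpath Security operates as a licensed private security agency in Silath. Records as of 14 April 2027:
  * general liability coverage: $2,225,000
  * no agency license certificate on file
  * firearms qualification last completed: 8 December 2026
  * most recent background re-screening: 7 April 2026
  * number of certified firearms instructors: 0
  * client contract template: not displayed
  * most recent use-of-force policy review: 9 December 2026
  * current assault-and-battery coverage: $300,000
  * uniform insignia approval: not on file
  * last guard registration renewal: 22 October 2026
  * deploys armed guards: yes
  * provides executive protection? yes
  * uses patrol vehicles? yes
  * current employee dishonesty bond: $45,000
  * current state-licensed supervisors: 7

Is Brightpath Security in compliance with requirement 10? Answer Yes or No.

10. general liability coverage $2,225,000 < $2,275,000 → not met

No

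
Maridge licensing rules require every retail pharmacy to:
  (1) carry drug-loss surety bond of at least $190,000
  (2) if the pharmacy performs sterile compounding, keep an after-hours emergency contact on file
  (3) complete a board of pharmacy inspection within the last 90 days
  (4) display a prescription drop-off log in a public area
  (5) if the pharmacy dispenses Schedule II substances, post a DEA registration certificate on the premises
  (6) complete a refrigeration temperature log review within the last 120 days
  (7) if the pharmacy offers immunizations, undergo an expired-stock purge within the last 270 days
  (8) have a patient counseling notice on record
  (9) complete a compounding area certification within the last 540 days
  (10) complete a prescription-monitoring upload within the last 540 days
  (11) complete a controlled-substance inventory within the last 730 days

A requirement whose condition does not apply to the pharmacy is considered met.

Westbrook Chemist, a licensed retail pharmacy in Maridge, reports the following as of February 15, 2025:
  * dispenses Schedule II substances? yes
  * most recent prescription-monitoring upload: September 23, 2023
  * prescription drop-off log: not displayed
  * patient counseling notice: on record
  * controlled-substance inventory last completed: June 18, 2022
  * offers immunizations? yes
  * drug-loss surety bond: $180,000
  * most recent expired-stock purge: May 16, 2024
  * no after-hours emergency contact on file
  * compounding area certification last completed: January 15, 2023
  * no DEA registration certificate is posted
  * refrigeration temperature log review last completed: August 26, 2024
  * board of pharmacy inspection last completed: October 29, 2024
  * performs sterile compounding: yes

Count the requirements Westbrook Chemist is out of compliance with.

9

1. drug-loss surety bond $180,000 < $190,000 → not met
2. condition 'performs sterile compounding' holds; after-hours emergency contact absent → not met
3. board of pharmacy inspection 109 days ago vs limit 90 → not met
4. prescription drop-off log absent → not met
5. condition 'dispenses Schedule II substances' holds; DEA registration certificate absent → not met
6. refrigeration temperature log review 173 days ago vs limit 120 → not met
7. condition 'offers immunizations' holds; expired-stock purge 275 days ago vs limit 270 → not met
8. patient counseling notice present → met
9. compounding area certification 762 days ago vs limit 540 → not met
10. prescription-monitoring upload 511 days ago vs limit 540 → met
11. controlled-substance inventory 973 days ago vs limit 730 → not met
Not met: 9 of 11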